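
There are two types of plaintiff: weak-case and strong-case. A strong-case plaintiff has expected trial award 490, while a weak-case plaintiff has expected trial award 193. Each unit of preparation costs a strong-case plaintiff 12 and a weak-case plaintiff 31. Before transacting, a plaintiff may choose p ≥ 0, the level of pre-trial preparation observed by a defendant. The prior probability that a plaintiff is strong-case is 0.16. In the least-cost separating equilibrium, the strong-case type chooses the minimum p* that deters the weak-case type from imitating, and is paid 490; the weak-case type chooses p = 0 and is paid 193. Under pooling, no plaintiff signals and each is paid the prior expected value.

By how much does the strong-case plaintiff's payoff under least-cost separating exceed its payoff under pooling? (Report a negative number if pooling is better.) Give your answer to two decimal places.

Least-cost separating signal: p* solves 193 = 490 − 31·p*, so p* = (490 − 193)/31 ≈ 9.5806.
Strong-case type's separating payoff: 490 − 12 × p* = 490 − 12 × (490 − 193)/31 = 490 − 3564/31 ≈ 375.0323.
Pooling payoff: 0.16 × 490 + 0.84 × 193 = 240.52.
Difference: 375.0323 − 240.52 = 134.5123, i.e. 134.51 to two decimal places.
The strong-case type prefers to separate.

134.51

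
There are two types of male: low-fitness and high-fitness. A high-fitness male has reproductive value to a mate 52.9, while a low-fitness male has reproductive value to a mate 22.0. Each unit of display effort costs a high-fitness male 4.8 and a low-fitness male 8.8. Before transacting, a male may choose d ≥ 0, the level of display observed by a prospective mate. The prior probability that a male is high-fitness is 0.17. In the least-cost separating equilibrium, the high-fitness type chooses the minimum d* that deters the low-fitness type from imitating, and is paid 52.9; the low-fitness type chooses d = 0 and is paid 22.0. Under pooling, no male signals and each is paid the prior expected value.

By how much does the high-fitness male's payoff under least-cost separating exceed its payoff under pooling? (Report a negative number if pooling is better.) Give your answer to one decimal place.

8.8

Least-cost separating signal: d* solves 22.0 = 52.9 − 8.8·d*, so d* = (52.9 − 22.0)/8.8 ≈ 3.5114.
High-fitness type's separating payoff: 52.9 − 4.8 × d* = 52.9 − 4.8 × (52.9 − 22.0)/8.8 = 52.9 − 148.32/8.8 ≈ 36.045.
Pooling payoff: 0.17 × 52.9 + 0.83 × 22.0 = 27.253.
Difference: 36.045 − 27.253 = 8.792, i.e. 8.8 to one decimal place.
The high-fitness type prefers to separate.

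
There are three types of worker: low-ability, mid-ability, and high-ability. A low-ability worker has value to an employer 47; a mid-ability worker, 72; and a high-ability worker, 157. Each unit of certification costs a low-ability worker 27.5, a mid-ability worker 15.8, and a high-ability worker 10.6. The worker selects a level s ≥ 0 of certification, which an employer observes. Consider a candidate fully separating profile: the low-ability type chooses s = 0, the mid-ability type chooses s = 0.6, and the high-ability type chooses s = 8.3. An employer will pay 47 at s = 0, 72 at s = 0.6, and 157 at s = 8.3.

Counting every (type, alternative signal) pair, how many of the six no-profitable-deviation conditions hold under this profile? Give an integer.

Mid-ability (own payoff 72 − 15.8×0.6 = 62.52): to s=0 gives 47 → no gain ✓; to s=8.3 gives 157 − 15.8×8.3 = 25.86 → no gain ✓.
Low-ability (own payoff 47): to s=0.6 gives 72 − 27.5×0.6 = 55.5 → profitable ✗; to s=8.3 gives 157 − 27.5×8.3 = -71.25 → no gain ✓.
High-ability (own payoff 157 − 10.6×8.3 = 69.02): to s=0 gives 47 → no gain ✓; to s=0.6 gives 72 − 10.6×0.6 = 65.64 → no gain ✓.
5 of the 6 constraints hold; not an equilibrium.

5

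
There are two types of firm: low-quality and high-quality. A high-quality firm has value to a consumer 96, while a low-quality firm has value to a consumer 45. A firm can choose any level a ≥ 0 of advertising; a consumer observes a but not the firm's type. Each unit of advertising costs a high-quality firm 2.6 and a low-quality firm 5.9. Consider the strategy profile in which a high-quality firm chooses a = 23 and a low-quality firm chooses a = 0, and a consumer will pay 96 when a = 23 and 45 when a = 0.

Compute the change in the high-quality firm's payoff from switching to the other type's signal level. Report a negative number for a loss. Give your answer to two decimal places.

8.80

Playing a = 23 the high-quality firm receives 96 − 2.6 × 23 = 36.2.
Deviating to a = 0 yields 45 instead.
Gain from deviating: 45 − 36.2 = 8.80.
The gain is positive, so the high-quality type's incentive-compatibility constraint is violated — this profile is not a separating equilibrium.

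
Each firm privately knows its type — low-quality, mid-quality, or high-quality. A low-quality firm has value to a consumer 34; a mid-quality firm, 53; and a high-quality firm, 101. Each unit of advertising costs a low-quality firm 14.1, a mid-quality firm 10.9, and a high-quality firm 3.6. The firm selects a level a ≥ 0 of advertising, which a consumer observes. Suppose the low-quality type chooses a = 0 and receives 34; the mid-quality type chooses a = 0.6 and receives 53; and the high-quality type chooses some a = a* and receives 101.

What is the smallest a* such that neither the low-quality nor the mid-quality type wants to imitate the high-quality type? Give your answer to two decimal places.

5.00

Mid-quality type (on-path payoff 53 − 10.9×0.6 = 46.46) won't mimic when 46.46 ≥ 101 − 10.9·a*, i.e. a* ≥ 5.00.
Low-quality type (on-path payoff 34) won't mimic when 34 ≥ 101 − 14.1·a*, i.e. a* ≥ 4.75.
Both must hold, so a* = max(4.75, 5.00) = 5.00. The mid-quality type's constraint binds.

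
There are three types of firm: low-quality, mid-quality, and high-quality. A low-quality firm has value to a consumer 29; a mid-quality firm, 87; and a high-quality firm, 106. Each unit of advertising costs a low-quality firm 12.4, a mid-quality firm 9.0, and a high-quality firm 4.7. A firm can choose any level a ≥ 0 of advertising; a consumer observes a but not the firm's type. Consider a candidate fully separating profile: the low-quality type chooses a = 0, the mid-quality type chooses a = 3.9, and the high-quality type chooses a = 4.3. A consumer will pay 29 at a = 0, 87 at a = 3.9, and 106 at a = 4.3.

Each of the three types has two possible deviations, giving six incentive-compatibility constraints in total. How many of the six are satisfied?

High-quality (own payoff 106 − 4.7×4.3 = 85.79): to a=0 gives 29 → no gain ✓; to a=3.9 gives 87 − 4.7×3.9 = 68.67 → no gain ✓.
Low-quality (own payoff 29): to a=3.9 gives 87 − 12.4×3.9 = 38.64 → profitable ✗; to a=4.3 gives 106 − 12.4×4.3 = 52.68 → profitable ✗.
Mid-quality (own payoff 87 − 9.0×3.9 = 51.9): to a=0 gives 29 → no gain ✓; to a=4.3 gives 106 − 9.0×4.3 = 67.3 → profitable ✗.
3 of the 6 constraints hold; not an equilibrium.

3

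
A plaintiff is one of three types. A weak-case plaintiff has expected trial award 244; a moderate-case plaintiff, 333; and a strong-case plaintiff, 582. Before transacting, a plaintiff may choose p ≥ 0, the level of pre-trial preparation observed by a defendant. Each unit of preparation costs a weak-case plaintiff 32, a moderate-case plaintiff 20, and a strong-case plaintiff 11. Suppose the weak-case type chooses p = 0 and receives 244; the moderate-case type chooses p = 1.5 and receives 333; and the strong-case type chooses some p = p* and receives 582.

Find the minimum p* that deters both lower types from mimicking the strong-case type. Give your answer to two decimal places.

Moderate-case type (on-path payoff 333 − 20×1.5 = 303) won't mimic when 303 ≥ 582 − 20·p*, i.e. p* ≥ 13.95.
Weak-case type (on-path payoff 244) won't mimic when 244 ≥ 582 − 32·p*, i.e. p* ≥ 10.56.
Both must hold, so p* = max(10.56, 13.95) = 13.95. The moderate-case type's constraint binds.

13.95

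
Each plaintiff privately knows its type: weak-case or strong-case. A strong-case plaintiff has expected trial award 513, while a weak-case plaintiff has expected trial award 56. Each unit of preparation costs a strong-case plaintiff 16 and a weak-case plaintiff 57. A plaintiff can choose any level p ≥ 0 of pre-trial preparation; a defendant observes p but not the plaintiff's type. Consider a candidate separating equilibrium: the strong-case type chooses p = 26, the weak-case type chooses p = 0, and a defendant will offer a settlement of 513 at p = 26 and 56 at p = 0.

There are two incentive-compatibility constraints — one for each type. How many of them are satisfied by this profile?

2

Weak-case type: stay at 0 → 56; mimic → 513 − 57 × 26 = -969. IC holds (56 ≥ -969).
Strong-case type: signal → 513 − 16 × 26 = 97; deviate to 0 → 56. IC holds (97 ≥ 56).
2 of 2 constraints hold, so this is a separating equilibrium.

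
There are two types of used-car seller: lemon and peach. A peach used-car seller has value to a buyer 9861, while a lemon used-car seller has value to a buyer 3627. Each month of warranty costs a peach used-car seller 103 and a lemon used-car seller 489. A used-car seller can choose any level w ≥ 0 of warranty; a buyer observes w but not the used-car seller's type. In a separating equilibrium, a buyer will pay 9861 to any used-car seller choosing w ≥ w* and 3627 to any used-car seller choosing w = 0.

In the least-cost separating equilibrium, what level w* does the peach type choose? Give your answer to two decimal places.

12.75

A lemon used-car seller choosing w = 0 receives 3627.
Imitating at w* instead would pay 9861 at cost 489·w*, netting 9861 − 489·w*.
Indifference: 3627 = 9861 − 489·w*, so w* = (9861 − 3627) / 489 ≈ 12.75.
At w* the lemon type's incentive constraint just binds; the peach type strictly prefers w* since its per-unit cost is lower.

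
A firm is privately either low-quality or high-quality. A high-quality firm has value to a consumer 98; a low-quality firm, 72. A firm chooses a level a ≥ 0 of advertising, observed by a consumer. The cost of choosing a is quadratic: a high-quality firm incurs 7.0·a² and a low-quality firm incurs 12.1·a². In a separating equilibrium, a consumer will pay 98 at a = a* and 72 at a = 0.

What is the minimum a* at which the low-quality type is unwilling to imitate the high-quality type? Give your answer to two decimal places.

1.47

The low-quality type at a = 0 receives 72; imitating at a* yields 98 − 12.1·a*².
Indifference: 72 = 98 − 12.1·a*², so a*² = (98 − 72) / 12.1 ≈ 2.1488.
a* = √2.1488 ≈ 1.47.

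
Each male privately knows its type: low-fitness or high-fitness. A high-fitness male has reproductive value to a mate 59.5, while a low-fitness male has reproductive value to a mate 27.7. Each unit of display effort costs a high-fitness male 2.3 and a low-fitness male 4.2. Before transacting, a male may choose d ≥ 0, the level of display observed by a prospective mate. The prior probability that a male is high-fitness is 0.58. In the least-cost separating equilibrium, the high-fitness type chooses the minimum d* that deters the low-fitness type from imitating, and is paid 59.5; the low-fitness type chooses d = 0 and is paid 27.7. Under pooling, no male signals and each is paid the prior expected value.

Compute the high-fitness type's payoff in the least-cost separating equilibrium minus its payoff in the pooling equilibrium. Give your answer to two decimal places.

-4.06

Least-cost separating signal: d* solves 27.7 = 59.5 − 4.2·d*, so d* = (59.5 − 27.7)/4.2 ≈ 7.5714.
High-fitness type's separating payoff: 59.5 − 2.3 × d* = 59.5 − 2.3 × (59.5 − 27.7)/4.2 = 59.5 − 73.14/4.2 ≈ 42.0857.
Pooling payoff: 0.58 × 59.5 + 0.42 × 27.7 = 46.144.
Difference: 42.0857 − 46.144 = -4.0583, i.e. -4.06 to two decimal places.
The high-fitness type would prefer the pooling outcome.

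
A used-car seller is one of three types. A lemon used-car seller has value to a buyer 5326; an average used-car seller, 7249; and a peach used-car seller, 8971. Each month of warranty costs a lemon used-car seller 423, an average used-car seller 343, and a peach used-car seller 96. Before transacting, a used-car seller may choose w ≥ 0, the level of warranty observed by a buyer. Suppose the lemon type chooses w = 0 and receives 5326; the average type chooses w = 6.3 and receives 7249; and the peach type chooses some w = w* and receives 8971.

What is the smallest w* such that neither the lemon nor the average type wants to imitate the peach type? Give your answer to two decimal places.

11.32

Average type (on-path payoff 7249 − 343×6.3 = 5088.1) won't mimic when 5088.1 ≥ 8971 − 343·w*, i.e. w* ≥ 11.32.
Lemon type (on-path payoff 5326) won't mimic when 5326 ≥ 8971 − 423·w*, i.e. w* ≥ 8.62.
Both must hold, so w* = max(8.62, 11.32) = 11.32. The average type's constraint binds.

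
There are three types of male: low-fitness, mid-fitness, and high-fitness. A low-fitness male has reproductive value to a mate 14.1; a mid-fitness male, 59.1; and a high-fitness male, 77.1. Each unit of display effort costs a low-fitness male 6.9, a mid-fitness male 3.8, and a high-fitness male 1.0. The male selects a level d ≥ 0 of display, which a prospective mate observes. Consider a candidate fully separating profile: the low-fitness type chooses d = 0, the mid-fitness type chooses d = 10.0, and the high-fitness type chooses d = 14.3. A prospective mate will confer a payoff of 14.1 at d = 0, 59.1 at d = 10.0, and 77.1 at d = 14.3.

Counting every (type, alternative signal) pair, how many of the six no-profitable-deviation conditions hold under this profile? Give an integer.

Low-fitness (own payoff 14.1): to d=10.0 gives 59.1 − 6.9×10.0 = -9.9 → no gain ✓; to d=14.3 gives 77.1 − 6.9×14.3 = -21.57 → no gain ✓.
High-fitness (own payoff 77.1 − 1.0×14.3 = 62.8): to d=0 gives 14.1 → no gain ✓; to d=10.0 gives 59.1 − 1.0×10.0 = 49.1 → no gain ✓.
Mid-fitness (own payoff 59.1 − 3.8×10.0 = 21.1): to d=0 gives 14.1 → no gain ✓; to d=14.3 gives 77.1 − 3.8×14.3 = 22.76 → profitable ✗.
5 of the 6 constraints hold; not an equilibrium.

5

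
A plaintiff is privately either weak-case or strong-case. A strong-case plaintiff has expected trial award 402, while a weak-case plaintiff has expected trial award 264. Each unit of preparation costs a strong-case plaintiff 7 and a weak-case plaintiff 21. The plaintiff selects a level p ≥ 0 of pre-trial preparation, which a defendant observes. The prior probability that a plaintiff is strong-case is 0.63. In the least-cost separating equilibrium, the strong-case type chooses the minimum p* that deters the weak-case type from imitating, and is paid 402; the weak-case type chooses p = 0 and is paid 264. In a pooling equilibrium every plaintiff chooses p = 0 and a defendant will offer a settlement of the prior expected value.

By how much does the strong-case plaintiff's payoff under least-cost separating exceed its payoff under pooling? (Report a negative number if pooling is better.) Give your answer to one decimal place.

5.1

Least-cost separating signal: p* solves 264 = 402 − 21·p*, so p* = (402 − 264)/21 ≈ 6.5714.
Strong-case type's separating payoff: 402 − 7 × p* = 402 − 7 × (402 − 264)/21 = 402 − 966/21 = 356.
Pooling payoff: 0.63 × 402 + 0.37 × 264 = 350.94.
Difference: 356 − 350.94 = 5.06, i.e. 5.1 to one decimal place.
The strong-case type prefers to separate.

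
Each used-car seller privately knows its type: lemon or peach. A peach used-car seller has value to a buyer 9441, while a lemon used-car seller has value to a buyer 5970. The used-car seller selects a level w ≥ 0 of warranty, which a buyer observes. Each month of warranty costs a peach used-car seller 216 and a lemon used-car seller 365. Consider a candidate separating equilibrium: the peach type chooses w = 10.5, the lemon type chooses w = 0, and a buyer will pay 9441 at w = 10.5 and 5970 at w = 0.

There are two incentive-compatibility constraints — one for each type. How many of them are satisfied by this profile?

2

Lemon type: stay at 0 → 5970; mimic → 9441 − 365 × 10.5 = 5608.5. IC holds (5970 ≥ 5608.5).
Peach type: signal → 9441 − 216 × 10.5 = 7173; deviate to 0 → 5970. IC holds (7173 ≥ 5970).
2 of 2 constraints hold, so this is a separating equilibrium.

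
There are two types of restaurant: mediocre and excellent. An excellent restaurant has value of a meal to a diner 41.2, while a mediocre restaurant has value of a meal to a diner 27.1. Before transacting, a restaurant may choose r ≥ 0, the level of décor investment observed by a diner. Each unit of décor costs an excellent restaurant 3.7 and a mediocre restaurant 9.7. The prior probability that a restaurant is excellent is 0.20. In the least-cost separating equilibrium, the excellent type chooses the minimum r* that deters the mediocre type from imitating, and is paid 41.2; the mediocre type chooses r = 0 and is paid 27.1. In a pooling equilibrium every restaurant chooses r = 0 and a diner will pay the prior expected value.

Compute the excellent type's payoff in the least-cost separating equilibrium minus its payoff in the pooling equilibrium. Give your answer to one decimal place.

Least-cost separating signal: r* solves 27.1 = 41.2 − 9.7·r*, so r* = (41.2 − 27.1)/9.7 ≈ 1.4536.
Excellent type's separating payoff: 41.2 − 3.7 × r* = 41.2 − 3.7 × (41.2 − 27.1)/9.7 = 41.2 − 52.17/9.7 ≈ 35.822.
Pooling payoff: 0.20 × 41.2 + 0.80 × 27.1 = 29.92.
Difference: 35.822 − 29.92 = 5.902, i.e. 5.9 to one decimal place.
The excellent type prefers to separate.

5.9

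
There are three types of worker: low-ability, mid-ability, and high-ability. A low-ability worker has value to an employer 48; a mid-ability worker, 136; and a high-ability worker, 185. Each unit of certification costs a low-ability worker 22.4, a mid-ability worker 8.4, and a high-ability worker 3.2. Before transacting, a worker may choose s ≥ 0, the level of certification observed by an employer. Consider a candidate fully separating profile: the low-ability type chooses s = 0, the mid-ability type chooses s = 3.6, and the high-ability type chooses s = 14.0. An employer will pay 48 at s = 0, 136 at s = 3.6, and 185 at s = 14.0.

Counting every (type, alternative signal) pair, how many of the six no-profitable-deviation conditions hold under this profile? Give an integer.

5

Mid-ability (own payoff 136 − 8.4×3.6 = 105.76): to s=0 gives 48 → no gain ✓; to s=14.0 gives 185 − 8.4×14.0 = 67.4 → no gain ✓.
High-ability (own payoff 185 − 3.2×14.0 = 140.2): to s=0 gives 48 → no gain ✓; to s=3.6 gives 136 − 3.2×3.6 = 124.48 → no gain ✓.
Low-ability (own payoff 48): to s=3.6 gives 136 − 22.4×3.6 = 55.36 → profitable ✗; to s=14.0 gives 185 − 22.4×14.0 = -128.6 → no gain ✓.
5 of the 6 constraints hold; not an equilibrium.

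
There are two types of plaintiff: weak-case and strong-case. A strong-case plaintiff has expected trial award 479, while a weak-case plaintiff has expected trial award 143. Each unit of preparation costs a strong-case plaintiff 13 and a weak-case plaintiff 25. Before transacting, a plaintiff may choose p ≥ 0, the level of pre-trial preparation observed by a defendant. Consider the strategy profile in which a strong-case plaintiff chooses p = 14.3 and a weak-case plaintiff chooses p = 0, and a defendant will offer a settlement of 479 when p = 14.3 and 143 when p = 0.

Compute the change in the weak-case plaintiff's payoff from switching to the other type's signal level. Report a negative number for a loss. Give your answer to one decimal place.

Playing p = 0 the weak-case plaintiff receives 143.
Deviating to p = 14.3 brings payment 479 at cost 25 × 14.3 = 357.5, netting 121.5.
Gain from deviating: 121.5 − 143 = -21.5.
The gain is negative, so the weak-case type's incentive-compatibility constraint is satisfied.

-21.5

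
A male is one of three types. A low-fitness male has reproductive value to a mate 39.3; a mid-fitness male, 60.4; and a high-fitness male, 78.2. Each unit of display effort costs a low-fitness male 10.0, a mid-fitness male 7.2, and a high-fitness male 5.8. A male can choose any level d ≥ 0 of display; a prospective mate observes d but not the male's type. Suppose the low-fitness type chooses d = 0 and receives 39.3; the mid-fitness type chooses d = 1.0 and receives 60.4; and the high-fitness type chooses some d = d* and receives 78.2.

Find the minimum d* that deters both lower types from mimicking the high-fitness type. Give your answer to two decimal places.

Mid-fitness type (on-path payoff 60.4 − 7.2×1.0 = 53.2) won't mimic when 53.2 ≥ 78.2 − 7.2·d*, i.e. d* ≥ 3.47.
Low-fitness type (on-path payoff 39.3) won't mimic when 39.3 ≥ 78.2 − 10.0·d*, i.e. d* ≥ 3.89.
Both must hold, so d* = max(3.89, 3.47) = 3.89. The low-fitness type's constraint binds.

3.89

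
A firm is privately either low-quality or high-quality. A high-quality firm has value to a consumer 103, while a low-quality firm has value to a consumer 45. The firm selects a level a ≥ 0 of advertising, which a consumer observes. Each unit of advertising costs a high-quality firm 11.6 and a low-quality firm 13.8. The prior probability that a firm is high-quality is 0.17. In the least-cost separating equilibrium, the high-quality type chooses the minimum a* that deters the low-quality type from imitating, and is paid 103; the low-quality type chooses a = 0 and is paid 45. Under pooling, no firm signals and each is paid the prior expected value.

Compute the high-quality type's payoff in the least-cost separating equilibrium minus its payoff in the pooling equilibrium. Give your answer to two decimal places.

-0.61

Least-cost separating signal: a* solves 45 = 103 − 13.8·a*, so a* = (103 − 45)/13.8 ≈ 4.2029.
High-quality type's separating payoff: 103 − 11.6 × a* = 103 − 11.6 × (103 − 45)/13.8 = 103 − 672.8/13.8 ≈ 54.2464.
Pooling payoff: 0.17 × 103 + 0.83 × 45 = 54.86.
Difference: 54.2464 − 54.86 = -0.6136, i.e. -0.61 to two decimal places.
The high-quality type would prefer the pooling outcome.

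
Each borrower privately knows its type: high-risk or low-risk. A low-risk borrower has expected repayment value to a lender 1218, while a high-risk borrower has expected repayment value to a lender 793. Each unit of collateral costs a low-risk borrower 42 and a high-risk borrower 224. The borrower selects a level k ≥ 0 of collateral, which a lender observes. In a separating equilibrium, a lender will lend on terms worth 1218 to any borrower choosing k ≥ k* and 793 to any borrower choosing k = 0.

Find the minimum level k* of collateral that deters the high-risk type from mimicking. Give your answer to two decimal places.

A high-risk borrower choosing k = 0 receives 793.
Imitating at k* instead would pay 1218 at cost 224·k*, netting 1218 − 224·k*.
Indifference: 793 = 1218 − 224·k*, so k* = (1218 − 793) / 224 ≈ 1.90.
This is the high-risk type's binding incentive-compatibility constraint; any k ≥ 1.90 sustains separation on that side.

1.90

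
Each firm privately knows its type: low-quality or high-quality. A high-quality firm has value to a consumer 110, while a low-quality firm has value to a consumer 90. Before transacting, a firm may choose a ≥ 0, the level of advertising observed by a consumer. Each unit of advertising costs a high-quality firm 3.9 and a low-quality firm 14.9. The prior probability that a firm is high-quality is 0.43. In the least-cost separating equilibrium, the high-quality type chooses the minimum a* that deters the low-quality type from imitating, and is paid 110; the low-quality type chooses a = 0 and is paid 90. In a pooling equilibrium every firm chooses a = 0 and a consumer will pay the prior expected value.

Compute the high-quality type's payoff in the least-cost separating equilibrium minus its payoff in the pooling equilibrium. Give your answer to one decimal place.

6.2

Least-cost separating signal: a* solves 90 = 110 − 14.9·a*, so a* = (110 − 90)/14.9 ≈ 1.3423.
High-quality type's separating payoff: 110 − 3.9 × a* = 110 − 3.9 × (110 − 90)/14.9 = 110 − 78/14.9 ≈ 104.765.
Pooling payoff: 0.43 × 110 + 0.57 × 90 = 98.6.
Difference: 104.765 − 98.6 = 6.165, i.e. 6.2 to one decimal place.
The high-quality type prefers to separate.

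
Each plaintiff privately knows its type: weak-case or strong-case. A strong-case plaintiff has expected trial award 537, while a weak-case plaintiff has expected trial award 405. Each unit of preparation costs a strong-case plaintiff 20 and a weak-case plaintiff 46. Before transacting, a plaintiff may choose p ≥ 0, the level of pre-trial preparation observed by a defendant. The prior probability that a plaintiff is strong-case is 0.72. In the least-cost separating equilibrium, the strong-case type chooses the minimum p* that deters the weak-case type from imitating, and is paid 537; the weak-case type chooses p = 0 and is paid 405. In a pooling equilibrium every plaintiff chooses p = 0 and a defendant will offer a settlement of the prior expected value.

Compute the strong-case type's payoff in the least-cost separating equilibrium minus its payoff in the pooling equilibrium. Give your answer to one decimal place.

-20.4

Least-cost separating signal: p* solves 405 = 537 − 46·p*, so p* = (537 − 405)/46 ≈ 2.8696.
Strong-case type's separating payoff: 537 − 20 × p* = 537 − 20 × (537 − 405)/46 = 537 − 2640/46 ≈ 479.609.
Pooling payoff: 0.72 × 537 + 0.28 × 405 = 500.04.
Difference: 479.609 − 500.04 = -20.431, i.e. -20.4 to one decimal place.
The strong-case type would prefer the pooling outcome.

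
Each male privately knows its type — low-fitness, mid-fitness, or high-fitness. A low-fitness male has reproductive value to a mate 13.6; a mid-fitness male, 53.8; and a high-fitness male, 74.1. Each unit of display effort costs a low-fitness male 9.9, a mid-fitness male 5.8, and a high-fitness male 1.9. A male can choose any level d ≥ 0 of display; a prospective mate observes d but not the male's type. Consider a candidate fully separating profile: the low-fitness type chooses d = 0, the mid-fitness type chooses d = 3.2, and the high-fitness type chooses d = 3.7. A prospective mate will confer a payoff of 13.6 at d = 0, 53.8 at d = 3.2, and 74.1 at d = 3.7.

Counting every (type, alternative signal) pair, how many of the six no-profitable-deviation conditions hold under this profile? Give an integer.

3

Mid-fitness (own payoff 53.8 − 5.8×3.2 = 35.24): to d=0 gives 13.6 → no gain ✓; to d=3.7 gives 74.1 − 5.8×3.7 = 52.64 → profitable ✗.
Low-fitness (own payoff 13.6): to d=3.2 gives 53.8 − 9.9×3.2 = 22.12 → profitable ✗; to d=3.7 gives 74.1 − 9.9×3.7 = 37.47 → profitable ✗.
High-fitness (own payoff 74.1 − 1.9×3.7 = 67.07): to d=0 gives 13.6 → no gain ✓; to d=3.2 gives 53.8 − 1.9×3.2 = 47.72 → no gain ✓.
3 of the 6 constraints hold; not an equilibrium.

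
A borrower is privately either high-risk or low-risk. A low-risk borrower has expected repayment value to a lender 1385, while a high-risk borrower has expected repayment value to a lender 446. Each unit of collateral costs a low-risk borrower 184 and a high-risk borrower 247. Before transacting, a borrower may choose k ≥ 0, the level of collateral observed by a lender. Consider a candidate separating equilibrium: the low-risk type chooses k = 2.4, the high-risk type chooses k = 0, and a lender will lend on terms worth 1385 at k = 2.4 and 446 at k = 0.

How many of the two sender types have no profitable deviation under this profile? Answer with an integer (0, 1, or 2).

1

Low-risk type: signal → 1385 − 184 × 2.4 = 943.4; deviate to 0 → 446. IC holds (943.4 ≥ 446).
High-risk type: stay at 0 → 446; mimic → 1385 − 247 × 2.4 = 792.2. IC fails (446 < 792.2).
1 of 2 constraints hold, so this profile is not an equilibrium.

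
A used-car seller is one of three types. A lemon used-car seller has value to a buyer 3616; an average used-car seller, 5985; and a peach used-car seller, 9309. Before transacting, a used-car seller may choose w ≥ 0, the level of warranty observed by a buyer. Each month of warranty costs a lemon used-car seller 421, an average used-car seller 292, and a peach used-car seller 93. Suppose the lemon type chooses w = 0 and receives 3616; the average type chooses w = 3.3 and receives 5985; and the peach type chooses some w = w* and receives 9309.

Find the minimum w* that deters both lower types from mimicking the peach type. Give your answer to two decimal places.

14.68

Lemon type (on-path payoff 3616) won't mimic when 3616 ≥ 9309 − 421·w*, i.e. w* ≥ 13.52.
Average type (on-path payoff 5985 − 292×3.3 = 5021.4) won't mimic when 5021.4 ≥ 9309 − 292·w*, i.e. w* ≥ 14.68.
Both must hold, so w* = max(13.52, 14.68) = 14.68. The average type's constraint binds.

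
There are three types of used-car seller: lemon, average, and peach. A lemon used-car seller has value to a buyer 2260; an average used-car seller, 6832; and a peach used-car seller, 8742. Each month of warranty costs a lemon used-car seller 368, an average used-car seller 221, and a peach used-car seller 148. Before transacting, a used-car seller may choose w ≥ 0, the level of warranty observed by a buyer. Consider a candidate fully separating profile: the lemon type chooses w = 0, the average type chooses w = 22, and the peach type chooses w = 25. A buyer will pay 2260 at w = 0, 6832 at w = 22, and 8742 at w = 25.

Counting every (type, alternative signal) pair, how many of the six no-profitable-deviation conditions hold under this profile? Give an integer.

4

Lemon (own payoff 2260): to w=22 gives 6832 − 368×22 = -1264 → no gain ✓; to w=25 gives 8742 − 368×25 = -458 → no gain ✓.
Average (own payoff 6832 − 221×22 = 1970): to w=0 gives 2260 → profitable ✗; to w=25 gives 8742 − 221×25 = 3217 → profitable ✗.
Peach (own payoff 8742 − 148×25 = 5042): to w=0 gives 2260 → no gain ✓; to w=22 gives 6832 − 148×22 = 3576 → no gain ✓.
4 of the 6 constraints hold; not an equilibrium.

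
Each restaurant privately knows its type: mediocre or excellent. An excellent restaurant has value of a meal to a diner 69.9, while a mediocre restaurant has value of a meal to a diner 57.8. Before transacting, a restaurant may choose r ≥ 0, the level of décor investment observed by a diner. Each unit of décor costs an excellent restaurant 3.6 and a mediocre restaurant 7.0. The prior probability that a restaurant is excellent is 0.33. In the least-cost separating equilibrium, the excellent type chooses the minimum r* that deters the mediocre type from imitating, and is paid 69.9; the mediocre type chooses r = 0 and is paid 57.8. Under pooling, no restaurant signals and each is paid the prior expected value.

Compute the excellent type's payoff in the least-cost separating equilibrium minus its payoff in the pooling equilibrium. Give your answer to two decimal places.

1.88

Least-cost separating signal: r* solves 57.8 = 69.9 − 7.0·r*, so r* = (69.9 − 57.8)/7.0 ≈ 1.7286.
Excellent type's separating payoff: 69.9 − 3.6 × r* = 69.9 − 3.6 × (69.9 − 57.8)/7.0 = 69.9 − 43.56/7.0 ≈ 63.6771.
Pooling payoff: 0.33 × 69.9 + 0.67 × 57.8 = 61.793.
Difference: 63.6771 − 61.793 = 1.8841, i.e. 1.88 to two decimal places.
The excellent type prefers to separate.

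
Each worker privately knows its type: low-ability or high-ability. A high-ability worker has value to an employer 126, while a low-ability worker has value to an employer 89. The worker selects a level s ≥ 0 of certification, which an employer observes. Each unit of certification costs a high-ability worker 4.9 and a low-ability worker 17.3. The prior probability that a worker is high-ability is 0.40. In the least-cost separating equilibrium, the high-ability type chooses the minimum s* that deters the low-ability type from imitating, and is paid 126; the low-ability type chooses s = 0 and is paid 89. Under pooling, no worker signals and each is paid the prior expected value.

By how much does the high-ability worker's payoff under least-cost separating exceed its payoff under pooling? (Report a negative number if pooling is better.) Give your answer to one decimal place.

11.7

Least-cost separating signal: s* solves 89 = 126 − 17.3·s*, so s* = (126 − 89)/17.3 ≈ 2.1387.
High-ability type's separating payoff: 126 − 4.9 × s* = 126 − 4.9 × (126 − 89)/17.3 = 126 − 181.3/17.3 ≈ 115.520.
Pooling payoff: 0.40 × 126 + 0.60 × 89 = 103.8.
Difference: 115.520 − 103.8 = 11.72, i.e. 11.7 to one decimal place.
The high-ability type prefers to separate.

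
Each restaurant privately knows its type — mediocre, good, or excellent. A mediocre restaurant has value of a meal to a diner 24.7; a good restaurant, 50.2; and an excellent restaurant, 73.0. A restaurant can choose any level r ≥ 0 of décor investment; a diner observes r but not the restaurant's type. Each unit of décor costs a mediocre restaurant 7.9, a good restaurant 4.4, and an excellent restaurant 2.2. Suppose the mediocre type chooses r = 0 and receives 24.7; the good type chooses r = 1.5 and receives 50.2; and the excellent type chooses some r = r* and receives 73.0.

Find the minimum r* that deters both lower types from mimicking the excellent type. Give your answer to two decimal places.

6.68

Good type (on-path payoff 50.2 − 4.4×1.5 = 43.6) won't mimic when 43.6 ≥ 73.0 − 4.4·r*, i.e. r* ≥ 6.68.
Mediocre type (on-path payoff 24.7) won't mimic when 24.7 ≥ 73.0 − 7.9·r*, i.e. r* ≥ 6.11.
Both must hold, so r* = max(6.11, 6.68) = 6.68. The good type's constraint binds.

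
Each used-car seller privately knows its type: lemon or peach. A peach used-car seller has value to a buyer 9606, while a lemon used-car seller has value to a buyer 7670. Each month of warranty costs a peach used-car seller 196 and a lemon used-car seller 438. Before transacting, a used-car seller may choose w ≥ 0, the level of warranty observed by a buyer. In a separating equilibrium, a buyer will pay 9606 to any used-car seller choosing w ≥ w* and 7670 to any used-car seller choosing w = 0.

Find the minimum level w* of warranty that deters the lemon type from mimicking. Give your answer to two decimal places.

4.42

A lemon used-car seller choosing w = 0 receives 7670.
Imitating at w* instead would pay 9606 at cost 438·w*, netting 9606 − 438·w*.
Indifference: 7670 = 9606 − 438·w*, so w* = (9606 − 7670) / 438 ≈ 4.42.
This is the lemon type's binding incentive-compatibility constraint; any w ≥ 4.42 sustains separation on that side.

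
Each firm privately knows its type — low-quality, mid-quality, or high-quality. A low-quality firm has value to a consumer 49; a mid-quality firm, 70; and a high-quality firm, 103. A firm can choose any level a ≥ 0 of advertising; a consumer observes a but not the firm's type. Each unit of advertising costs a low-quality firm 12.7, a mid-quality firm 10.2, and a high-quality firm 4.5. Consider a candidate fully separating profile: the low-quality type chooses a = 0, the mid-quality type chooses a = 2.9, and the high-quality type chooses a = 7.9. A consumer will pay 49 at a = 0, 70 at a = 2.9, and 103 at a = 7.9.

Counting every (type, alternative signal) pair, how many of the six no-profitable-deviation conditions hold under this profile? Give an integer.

Mid-quality (own payoff 70 − 10.2×2.9 = 40.42): to a=0 gives 49 → profitable ✗; to a=7.9 gives 103 − 10.2×7.9 = 22.42 → no gain ✓.
Low-quality (own payoff 49): to a=2.9 gives 70 − 12.7×2.9 = 33.17 → no gain ✓; to a=7.9 gives 103 − 12.7×7.9 = 2.67 → no gain ✓.
High-quality (own payoff 103 − 4.5×7.9 = 67.45): to a=0 gives 49 → no gain ✓; to a=2.9 gives 70 − 4.5×2.9 = 56.95 → no gain ✓.
5 of the 6 constraints hold; not an equilibrium.

5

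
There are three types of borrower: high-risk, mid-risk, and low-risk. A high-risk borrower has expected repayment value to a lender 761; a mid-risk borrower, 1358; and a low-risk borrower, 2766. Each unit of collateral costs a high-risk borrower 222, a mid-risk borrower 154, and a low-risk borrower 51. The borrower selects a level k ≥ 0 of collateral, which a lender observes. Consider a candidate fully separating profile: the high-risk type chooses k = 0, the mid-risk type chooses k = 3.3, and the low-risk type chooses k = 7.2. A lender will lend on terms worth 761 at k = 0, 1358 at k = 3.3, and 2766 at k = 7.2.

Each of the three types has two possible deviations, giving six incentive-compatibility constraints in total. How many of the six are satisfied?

4

Mid-risk (own payoff 1358 − 154×3.3 = 849.8): to k=0 gives 761 → no gain ✓; to k=7.2 gives 2766 − 154×7.2 = 1657.2 → profitable ✗.
High-risk (own payoff 761): to k=3.3 gives 1358 − 222×3.3 = 625.4 → no gain ✓; to k=7.2 gives 2766 − 222×7.2 = 1167.6 → profitable ✗.
Low-risk (own payoff 2766 − 51×7.2 = 2398.8): to k=0 gives 761 → no gain ✓; to k=3.3 gives 1358 − 51×3.3 = 1189.7 → no gain ✓.
4 of the 6 constraints hold; not an equilibrium.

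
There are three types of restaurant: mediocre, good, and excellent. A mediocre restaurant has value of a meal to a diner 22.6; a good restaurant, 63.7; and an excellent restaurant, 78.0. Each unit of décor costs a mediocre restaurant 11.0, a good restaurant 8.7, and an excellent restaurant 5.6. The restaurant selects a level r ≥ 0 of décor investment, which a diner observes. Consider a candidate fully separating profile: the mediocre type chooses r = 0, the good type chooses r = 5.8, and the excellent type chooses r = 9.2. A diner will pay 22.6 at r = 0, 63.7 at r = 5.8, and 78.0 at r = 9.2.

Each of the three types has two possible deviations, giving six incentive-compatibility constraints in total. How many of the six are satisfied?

4

Excellent (own payoff 78.0 − 5.6×9.2 = 26.48): to r=0 gives 22.6 → no gain ✓; to r=5.8 gives 63.7 − 5.6×5.8 = 31.22 → profitable ✗.
Mediocre (own payoff 22.6): to r=5.8 gives 63.7 − 11.0×5.8 = -0.1 → no gain ✓; to r=9.2 gives 78.0 − 11.0×9.2 = -23.2 → no gain ✓.
Good (own payoff 63.7 − 8.7×5.8 = 13.24): to r=0 gives 22.6 → profitable ✗; to r=9.2 gives 78.0 − 8.7×9.2 = -2.04 → no gain ✓.
4 of the 6 constraints hold; not an equilibrium.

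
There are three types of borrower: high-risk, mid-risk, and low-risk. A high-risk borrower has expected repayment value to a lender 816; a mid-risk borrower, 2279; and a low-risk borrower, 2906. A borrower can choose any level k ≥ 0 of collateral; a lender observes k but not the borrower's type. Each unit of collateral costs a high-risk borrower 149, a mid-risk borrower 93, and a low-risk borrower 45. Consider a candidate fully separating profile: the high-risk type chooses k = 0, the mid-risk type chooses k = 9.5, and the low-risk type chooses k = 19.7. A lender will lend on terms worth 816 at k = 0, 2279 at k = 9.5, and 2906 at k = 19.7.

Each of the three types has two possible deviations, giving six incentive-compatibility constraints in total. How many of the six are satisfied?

Mid-risk (own payoff 2279 − 93×9.5 = 1395.5): to k=0 gives 816 → no gain ✓; to k=19.7 gives 2906 − 93×19.7 = 1073.9 → no gain ✓.
Low-risk (own payoff 2906 − 45×19.7 = 2019.5): to k=0 gives 816 → no gain ✓; to k=9.5 gives 2279 − 45×9.5 = 1851.5 → no gain ✓.
High-risk (own payoff 816): to k=9.5 gives 2279 − 149×9.5 = 863.5 → profitable ✗; to k=19.7 gives 2906 − 149×19.7 = -29.3 → no gain ✓.
5 of the 6 constraints hold; not an equilibrium.

5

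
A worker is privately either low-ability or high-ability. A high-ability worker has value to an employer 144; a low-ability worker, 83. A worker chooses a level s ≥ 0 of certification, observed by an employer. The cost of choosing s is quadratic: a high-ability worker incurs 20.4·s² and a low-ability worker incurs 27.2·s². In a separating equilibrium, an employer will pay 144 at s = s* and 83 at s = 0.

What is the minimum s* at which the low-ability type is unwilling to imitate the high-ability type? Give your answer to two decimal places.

1.50

The low-ability type at s = 0 receives 83; imitating at s* yields 144 − 27.2·s*².
Indifference: 83 = 144 − 27.2·s*², so s*² = (144 − 83) / 27.2 ≈ 2.2426.
s* = √2.2426 ≈ 1.50.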